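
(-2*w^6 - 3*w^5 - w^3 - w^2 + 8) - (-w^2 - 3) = -2*w^6 - 3*w^5 - w^3 + 11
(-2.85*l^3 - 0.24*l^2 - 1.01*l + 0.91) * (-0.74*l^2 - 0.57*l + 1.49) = 2.109*l^5 + 1.8021*l^4 - 3.3623*l^3 - 0.4553*l^2 - 2.0236*l + 1.3559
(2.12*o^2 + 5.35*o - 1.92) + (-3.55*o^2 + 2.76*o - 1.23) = -1.43*o^2 + 8.11*o - 3.15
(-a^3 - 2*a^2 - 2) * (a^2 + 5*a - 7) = -a^5 - 7*a^4 - 3*a^3 + 12*a^2 - 10*a + 14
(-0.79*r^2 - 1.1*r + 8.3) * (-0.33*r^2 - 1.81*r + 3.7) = 0.2607*r^4 + 1.7929*r^3 - 3.671*r^2 - 19.093*r + 30.71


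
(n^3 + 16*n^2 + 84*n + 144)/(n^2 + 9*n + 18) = (n^2 + 10*n + 24)/(n + 3)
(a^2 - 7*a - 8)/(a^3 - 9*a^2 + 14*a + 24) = (a - 8)/(a^2 - 10*a + 24)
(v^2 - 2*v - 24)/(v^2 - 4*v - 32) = (v - 6)/(v - 8)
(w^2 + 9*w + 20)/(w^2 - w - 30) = (w + 4)/(w - 6)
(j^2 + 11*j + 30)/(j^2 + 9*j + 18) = (j + 5)/(j + 3)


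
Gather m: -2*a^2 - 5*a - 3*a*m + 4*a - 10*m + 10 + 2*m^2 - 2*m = -2*a^2 - a + 2*m^2 + m*(-3*a - 12) + 10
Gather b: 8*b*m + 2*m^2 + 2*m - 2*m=8*b*m + 2*m^2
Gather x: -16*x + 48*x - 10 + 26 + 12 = 32*x + 28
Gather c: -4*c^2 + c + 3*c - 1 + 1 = -4*c^2 + 4*c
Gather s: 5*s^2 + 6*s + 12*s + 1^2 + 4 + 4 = 5*s^2 + 18*s + 9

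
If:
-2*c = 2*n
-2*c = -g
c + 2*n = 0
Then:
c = 0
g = 0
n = 0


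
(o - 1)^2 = o^2 - 2*o + 1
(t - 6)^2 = t^2 - 12*t + 36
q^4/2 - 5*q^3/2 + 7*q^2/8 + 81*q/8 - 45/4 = (q/2 + 1)*(q - 3)*(q - 5/2)*(q - 3/2)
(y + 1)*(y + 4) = y^2 + 5*y + 4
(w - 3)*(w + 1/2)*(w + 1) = w^3 - 3*w^2/2 - 4*w - 3/2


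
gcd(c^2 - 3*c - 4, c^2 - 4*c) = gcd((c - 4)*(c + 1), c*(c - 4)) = c - 4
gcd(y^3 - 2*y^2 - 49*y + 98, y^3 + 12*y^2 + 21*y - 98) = y^2 + 5*y - 14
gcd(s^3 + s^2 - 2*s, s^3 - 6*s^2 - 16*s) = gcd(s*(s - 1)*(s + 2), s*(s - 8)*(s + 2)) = s^2 + 2*s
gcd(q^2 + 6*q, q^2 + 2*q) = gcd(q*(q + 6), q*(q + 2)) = q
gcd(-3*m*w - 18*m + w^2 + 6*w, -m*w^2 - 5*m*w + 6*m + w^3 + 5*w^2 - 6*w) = w + 6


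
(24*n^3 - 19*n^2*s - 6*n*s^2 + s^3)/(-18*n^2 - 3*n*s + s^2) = (8*n^2 - 9*n*s + s^2)/(-6*n + s)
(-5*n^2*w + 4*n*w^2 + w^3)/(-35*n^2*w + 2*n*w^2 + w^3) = (-5*n^2 + 4*n*w + w^2)/(-35*n^2 + 2*n*w + w^2)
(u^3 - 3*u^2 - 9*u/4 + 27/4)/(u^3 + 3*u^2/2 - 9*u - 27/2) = (u - 3/2)/(u + 3)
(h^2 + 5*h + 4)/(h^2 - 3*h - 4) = (h + 4)/(h - 4)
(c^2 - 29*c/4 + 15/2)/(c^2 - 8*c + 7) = (4*c^2 - 29*c + 30)/(4*(c^2 - 8*c + 7))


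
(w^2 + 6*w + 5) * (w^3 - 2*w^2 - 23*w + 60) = w^5 + 4*w^4 - 30*w^3 - 88*w^2 + 245*w + 300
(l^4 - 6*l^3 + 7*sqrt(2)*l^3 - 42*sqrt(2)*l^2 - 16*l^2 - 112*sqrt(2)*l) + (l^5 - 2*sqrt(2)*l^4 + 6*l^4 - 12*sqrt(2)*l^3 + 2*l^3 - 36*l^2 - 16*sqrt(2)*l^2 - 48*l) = l^5 - 2*sqrt(2)*l^4 + 7*l^4 - 5*sqrt(2)*l^3 - 4*l^3 - 58*sqrt(2)*l^2 - 52*l^2 - 112*sqrt(2)*l - 48*l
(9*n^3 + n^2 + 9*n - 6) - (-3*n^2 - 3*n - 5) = 9*n^3 + 4*n^2 + 12*n - 1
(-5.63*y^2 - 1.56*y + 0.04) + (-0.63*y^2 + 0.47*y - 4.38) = -6.26*y^2 - 1.09*y - 4.34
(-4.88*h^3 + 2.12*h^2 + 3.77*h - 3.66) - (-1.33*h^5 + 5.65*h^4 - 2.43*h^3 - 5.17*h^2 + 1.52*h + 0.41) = 1.33*h^5 - 5.65*h^4 - 2.45*h^3 + 7.29*h^2 + 2.25*h - 4.07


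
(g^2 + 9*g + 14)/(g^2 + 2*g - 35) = (g + 2)/(g - 5)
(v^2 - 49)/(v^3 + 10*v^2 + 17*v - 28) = (v - 7)/(v^2 + 3*v - 4)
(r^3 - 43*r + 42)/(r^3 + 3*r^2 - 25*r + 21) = (r - 6)/(r - 3)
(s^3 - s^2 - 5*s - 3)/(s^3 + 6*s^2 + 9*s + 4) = (s - 3)/(s + 4)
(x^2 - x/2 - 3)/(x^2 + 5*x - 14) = (x + 3/2)/(x + 7)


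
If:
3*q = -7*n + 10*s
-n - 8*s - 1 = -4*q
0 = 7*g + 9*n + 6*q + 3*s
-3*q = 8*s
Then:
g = 213/3122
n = -27/223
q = 28/223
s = -21/446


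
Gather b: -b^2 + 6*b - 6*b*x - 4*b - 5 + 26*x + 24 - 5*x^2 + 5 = -b^2 + b*(2 - 6*x) - 5*x^2 + 26*x + 24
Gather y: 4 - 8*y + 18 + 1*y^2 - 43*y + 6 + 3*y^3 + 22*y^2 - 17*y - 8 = 3*y^3 + 23*y^2 - 68*y + 20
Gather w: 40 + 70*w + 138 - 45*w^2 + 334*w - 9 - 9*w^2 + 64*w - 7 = -54*w^2 + 468*w + 162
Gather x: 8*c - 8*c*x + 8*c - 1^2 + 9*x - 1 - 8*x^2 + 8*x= 16*c - 8*x^2 + x*(17 - 8*c) - 2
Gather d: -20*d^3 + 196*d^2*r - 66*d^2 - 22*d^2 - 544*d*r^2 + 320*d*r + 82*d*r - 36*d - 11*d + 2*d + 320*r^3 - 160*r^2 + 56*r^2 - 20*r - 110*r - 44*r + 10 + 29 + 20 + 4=-20*d^3 + d^2*(196*r - 88) + d*(-544*r^2 + 402*r - 45) + 320*r^3 - 104*r^2 - 174*r + 63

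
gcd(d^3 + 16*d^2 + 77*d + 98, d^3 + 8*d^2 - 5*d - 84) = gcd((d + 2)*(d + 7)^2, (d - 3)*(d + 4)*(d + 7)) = d + 7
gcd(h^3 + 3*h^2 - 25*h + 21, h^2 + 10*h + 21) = h + 7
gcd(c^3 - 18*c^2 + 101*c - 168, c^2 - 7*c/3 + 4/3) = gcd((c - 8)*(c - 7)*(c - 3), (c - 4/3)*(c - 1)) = 1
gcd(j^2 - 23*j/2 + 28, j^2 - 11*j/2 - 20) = j - 8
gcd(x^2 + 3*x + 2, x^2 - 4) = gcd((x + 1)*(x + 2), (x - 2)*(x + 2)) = x + 2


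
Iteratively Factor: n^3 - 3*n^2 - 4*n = (n)*(n^2 - 3*n - 4) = n*(n + 1)*(n - 4)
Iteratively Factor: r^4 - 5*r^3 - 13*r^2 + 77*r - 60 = (r - 3)*(r^3 - 2*r^2 - 19*r + 20) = (r - 5)*(r - 3)*(r^2 + 3*r - 4) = (r - 5)*(r - 3)*(r + 4)*(r - 1)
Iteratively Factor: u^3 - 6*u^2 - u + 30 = (u - 5)*(u^2 - u - 6) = (u - 5)*(u - 3)*(u + 2)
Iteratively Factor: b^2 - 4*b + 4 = (b - 2)*(b - 2)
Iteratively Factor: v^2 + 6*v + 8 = (v + 4)*(v + 2)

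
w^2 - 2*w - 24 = (w - 6)*(w + 4)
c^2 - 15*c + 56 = (c - 8)*(c - 7)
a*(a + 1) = a^2 + a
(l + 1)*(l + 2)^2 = l^3 + 5*l^2 + 8*l + 4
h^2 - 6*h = h*(h - 6)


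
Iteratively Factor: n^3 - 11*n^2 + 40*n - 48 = (n - 3)*(n^2 - 8*n + 16) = (n - 4)*(n - 3)*(n - 4)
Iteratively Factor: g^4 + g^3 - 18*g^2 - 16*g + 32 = (g + 4)*(g^3 - 3*g^2 - 6*g + 8) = (g + 2)*(g + 4)*(g^2 - 5*g + 4) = (g - 1)*(g + 2)*(g + 4)*(g - 4)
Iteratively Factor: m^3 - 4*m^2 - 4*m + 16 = (m - 4)*(m^2 - 4) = (m - 4)*(m - 2)*(m + 2)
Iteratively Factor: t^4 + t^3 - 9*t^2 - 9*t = (t)*(t^3 + t^2 - 9*t - 9) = t*(t + 3)*(t^2 - 2*t - 3) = t*(t + 1)*(t + 3)*(t - 3)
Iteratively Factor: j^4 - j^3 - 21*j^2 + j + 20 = (j - 5)*(j^3 + 4*j^2 - j - 4) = (j - 5)*(j - 1)*(j^2 + 5*j + 4) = (j - 5)*(j - 1)*(j + 4)*(j + 1)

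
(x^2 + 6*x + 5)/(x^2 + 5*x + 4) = (x + 5)/(x + 4)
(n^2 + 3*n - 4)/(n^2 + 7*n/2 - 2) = 2*(n - 1)/(2*n - 1)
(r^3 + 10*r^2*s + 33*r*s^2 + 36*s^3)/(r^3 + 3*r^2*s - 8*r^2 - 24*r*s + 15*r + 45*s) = (r^2 + 7*r*s + 12*s^2)/(r^2 - 8*r + 15)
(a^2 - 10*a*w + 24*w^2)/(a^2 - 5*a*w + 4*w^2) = (-a + 6*w)/(-a + w)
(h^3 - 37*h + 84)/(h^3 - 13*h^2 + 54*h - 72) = (h + 7)/(h - 6)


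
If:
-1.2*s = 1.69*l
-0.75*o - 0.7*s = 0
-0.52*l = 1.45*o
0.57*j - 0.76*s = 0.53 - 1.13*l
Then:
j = 0.93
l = 0.00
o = 0.00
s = 0.00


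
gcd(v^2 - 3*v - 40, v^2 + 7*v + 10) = v + 5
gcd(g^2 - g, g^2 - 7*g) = g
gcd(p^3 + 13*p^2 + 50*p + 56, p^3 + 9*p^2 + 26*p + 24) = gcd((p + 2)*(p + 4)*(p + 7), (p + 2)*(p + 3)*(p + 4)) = p^2 + 6*p + 8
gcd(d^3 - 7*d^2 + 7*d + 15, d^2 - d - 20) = d - 5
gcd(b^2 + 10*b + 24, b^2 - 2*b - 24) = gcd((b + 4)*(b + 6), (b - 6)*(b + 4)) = b + 4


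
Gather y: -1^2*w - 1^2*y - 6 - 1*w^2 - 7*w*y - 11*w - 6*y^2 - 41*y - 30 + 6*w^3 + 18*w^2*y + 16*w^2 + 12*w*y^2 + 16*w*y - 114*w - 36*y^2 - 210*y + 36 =6*w^3 + 15*w^2 - 126*w + y^2*(12*w - 42) + y*(18*w^2 + 9*w - 252)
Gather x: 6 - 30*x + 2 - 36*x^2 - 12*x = -36*x^2 - 42*x + 8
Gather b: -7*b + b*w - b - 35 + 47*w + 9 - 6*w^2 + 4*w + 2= b*(w - 8) - 6*w^2 + 51*w - 24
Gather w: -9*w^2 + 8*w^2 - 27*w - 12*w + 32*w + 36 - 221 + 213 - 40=-w^2 - 7*w - 12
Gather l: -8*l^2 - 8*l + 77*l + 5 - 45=-8*l^2 + 69*l - 40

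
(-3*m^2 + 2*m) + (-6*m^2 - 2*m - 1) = -9*m^2 - 1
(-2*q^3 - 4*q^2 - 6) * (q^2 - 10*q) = -2*q^5 + 16*q^4 + 40*q^3 - 6*q^2 + 60*q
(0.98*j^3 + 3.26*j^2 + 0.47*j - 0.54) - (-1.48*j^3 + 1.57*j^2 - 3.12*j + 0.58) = 2.46*j^3 + 1.69*j^2 + 3.59*j - 1.12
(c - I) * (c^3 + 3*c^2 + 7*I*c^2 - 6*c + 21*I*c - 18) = c^4 + 3*c^3 + 6*I*c^3 + c^2 + 18*I*c^2 + 3*c + 6*I*c + 18*I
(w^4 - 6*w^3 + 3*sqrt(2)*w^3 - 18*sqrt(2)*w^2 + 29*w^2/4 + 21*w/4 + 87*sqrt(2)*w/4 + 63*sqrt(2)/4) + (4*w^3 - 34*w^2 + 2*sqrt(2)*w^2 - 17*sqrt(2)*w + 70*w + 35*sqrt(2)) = w^4 - 2*w^3 + 3*sqrt(2)*w^3 - 107*w^2/4 - 16*sqrt(2)*w^2 + 19*sqrt(2)*w/4 + 301*w/4 + 203*sqrt(2)/4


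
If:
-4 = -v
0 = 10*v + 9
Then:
No Solution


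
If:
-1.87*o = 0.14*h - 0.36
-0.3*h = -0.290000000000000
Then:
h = 0.97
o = 0.12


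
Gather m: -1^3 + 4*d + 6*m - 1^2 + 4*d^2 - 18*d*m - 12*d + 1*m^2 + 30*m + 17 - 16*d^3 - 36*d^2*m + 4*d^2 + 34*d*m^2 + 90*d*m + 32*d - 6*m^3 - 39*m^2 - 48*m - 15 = -16*d^3 + 8*d^2 + 24*d - 6*m^3 + m^2*(34*d - 38) + m*(-36*d^2 + 72*d - 12)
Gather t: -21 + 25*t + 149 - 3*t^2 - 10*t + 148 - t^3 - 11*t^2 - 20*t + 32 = -t^3 - 14*t^2 - 5*t + 308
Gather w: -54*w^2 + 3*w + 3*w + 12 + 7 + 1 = -54*w^2 + 6*w + 20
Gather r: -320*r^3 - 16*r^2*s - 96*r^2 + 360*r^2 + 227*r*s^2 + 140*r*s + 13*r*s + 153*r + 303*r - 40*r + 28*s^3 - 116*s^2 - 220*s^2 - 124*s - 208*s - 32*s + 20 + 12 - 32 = -320*r^3 + r^2*(264 - 16*s) + r*(227*s^2 + 153*s + 416) + 28*s^3 - 336*s^2 - 364*s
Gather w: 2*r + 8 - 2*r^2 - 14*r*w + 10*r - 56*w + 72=-2*r^2 + 12*r + w*(-14*r - 56) + 80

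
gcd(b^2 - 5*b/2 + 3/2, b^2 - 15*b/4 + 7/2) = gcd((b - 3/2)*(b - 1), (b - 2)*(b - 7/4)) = 1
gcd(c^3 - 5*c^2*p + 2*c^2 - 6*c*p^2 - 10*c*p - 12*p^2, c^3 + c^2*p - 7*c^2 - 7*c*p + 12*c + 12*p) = c + p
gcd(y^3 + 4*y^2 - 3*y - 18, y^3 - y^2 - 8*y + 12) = y^2 + y - 6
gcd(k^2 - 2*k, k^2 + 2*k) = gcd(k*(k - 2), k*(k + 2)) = k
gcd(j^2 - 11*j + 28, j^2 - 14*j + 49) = j - 7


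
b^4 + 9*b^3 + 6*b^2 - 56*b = b*(b - 2)*(b + 4)*(b + 7)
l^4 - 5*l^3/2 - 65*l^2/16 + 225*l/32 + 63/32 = (l - 3)*(l - 3/2)*(l + 1/4)*(l + 7/4)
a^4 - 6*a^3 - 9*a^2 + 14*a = a*(a - 7)*(a - 1)*(a + 2)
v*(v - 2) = v^2 - 2*v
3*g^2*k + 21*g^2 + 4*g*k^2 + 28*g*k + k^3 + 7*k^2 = (g + k)*(3*g + k)*(k + 7)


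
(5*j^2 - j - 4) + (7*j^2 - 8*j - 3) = 12*j^2 - 9*j - 7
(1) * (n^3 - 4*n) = n^3 - 4*n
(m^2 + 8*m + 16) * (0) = 0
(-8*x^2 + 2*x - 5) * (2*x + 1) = -16*x^3 - 4*x^2 - 8*x - 5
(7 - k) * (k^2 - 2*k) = -k^3 + 9*k^2 - 14*k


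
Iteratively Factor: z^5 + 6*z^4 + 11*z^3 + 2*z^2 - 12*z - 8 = (z - 1)*(z^4 + 7*z^3 + 18*z^2 + 20*z + 8) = (z - 1)*(z + 2)*(z^3 + 5*z^2 + 8*z + 4) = (z - 1)*(z + 1)*(z + 2)*(z^2 + 4*z + 4) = (z - 1)*(z + 1)*(z + 2)^2*(z + 2)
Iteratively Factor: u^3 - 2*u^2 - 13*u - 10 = (u + 2)*(u^2 - 4*u - 5) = (u + 1)*(u + 2)*(u - 5)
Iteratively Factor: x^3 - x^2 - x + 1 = (x - 1)*(x^2 - 1) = (x - 1)*(x + 1)*(x - 1)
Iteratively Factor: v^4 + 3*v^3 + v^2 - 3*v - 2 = (v + 1)*(v^3 + 2*v^2 - v - 2) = (v - 1)*(v + 1)*(v^2 + 3*v + 2) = (v - 1)*(v + 1)^2*(v + 2)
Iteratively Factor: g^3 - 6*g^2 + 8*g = (g)*(g^2 - 6*g + 8) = g*(g - 2)*(g - 4)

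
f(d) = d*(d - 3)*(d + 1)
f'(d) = d*(d - 3) + d*(d + 1) + (d - 3)*(d + 1)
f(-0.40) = 0.82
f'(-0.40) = -0.92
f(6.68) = 188.79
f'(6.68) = 104.15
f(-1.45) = -2.90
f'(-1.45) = 9.11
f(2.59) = -3.81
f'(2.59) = 6.76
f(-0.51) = 0.88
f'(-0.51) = -0.18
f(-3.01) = -36.36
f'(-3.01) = 36.22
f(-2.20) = -13.73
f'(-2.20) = 20.32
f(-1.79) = -6.77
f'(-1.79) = 13.77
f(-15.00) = -3780.00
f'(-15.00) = 732.00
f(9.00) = 540.00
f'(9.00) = 204.00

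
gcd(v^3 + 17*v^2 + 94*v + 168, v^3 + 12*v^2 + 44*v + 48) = v^2 + 10*v + 24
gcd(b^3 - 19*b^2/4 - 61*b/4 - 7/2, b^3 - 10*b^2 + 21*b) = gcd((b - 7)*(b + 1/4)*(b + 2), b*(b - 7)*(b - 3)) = b - 7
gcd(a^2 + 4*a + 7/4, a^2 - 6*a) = 1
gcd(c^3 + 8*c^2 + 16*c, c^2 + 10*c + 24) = c + 4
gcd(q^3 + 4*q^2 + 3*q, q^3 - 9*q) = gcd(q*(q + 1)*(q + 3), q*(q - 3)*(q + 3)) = q^2 + 3*q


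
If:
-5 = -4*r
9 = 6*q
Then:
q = 3/2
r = 5/4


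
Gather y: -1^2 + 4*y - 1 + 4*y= 8*y - 2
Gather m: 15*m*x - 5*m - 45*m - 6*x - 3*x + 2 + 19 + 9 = m*(15*x - 50) - 9*x + 30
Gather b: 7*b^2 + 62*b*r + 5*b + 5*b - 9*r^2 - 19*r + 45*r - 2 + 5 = 7*b^2 + b*(62*r + 10) - 9*r^2 + 26*r + 3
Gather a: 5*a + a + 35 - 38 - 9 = 6*a - 12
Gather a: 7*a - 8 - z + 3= 7*a - z - 5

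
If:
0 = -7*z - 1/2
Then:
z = -1/14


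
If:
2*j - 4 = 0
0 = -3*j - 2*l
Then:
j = 2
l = -3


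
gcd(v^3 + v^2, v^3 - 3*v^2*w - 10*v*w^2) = v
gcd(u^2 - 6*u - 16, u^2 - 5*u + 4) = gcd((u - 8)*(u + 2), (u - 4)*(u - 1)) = 1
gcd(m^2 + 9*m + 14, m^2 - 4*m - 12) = m + 2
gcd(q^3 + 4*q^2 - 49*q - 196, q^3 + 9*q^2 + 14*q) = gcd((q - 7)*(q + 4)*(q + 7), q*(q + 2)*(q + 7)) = q + 7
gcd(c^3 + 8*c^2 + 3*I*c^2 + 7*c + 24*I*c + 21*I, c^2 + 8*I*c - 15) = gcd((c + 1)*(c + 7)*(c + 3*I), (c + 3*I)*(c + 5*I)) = c + 3*I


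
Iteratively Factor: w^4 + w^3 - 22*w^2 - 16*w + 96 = (w - 2)*(w^3 + 3*w^2 - 16*w - 48) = (w - 2)*(w + 3)*(w^2 - 16) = (w - 4)*(w - 2)*(w + 3)*(w + 4)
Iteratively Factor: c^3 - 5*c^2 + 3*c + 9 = (c - 3)*(c^2 - 2*c - 3) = (c - 3)^2*(c + 1)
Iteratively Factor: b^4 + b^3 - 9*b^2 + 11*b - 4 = (b - 1)*(b^3 + 2*b^2 - 7*b + 4) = (b - 1)^2*(b^2 + 3*b - 4) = (b - 1)^3*(b + 4)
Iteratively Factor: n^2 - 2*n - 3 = (n + 1)*(n - 3)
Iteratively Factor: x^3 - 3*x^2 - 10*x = (x + 2)*(x^2 - 5*x) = x*(x + 2)*(x - 5)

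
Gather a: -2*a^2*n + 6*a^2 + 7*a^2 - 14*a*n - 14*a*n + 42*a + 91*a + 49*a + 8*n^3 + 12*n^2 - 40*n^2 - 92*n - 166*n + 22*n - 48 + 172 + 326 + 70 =a^2*(13 - 2*n) + a*(182 - 28*n) + 8*n^3 - 28*n^2 - 236*n + 520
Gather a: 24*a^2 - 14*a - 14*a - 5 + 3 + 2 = 24*a^2 - 28*a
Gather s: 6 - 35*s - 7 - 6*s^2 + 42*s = -6*s^2 + 7*s - 1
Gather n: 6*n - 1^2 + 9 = 6*n + 8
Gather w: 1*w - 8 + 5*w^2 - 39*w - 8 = 5*w^2 - 38*w - 16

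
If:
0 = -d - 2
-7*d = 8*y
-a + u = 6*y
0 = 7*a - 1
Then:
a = 1/7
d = -2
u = 149/14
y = 7/4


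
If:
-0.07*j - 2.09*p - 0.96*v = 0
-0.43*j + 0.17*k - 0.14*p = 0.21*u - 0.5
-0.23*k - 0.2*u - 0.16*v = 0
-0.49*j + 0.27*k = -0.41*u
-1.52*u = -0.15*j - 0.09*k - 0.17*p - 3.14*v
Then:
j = 0.17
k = -1.36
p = -0.27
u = 1.10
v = 0.58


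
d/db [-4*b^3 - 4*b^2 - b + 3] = -12*b^2 - 8*b - 1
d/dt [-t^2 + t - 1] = 1 - 2*t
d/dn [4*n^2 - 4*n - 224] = 8*n - 4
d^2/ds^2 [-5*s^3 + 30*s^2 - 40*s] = 60 - 30*s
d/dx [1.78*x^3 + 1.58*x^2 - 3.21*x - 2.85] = 5.34*x^2 + 3.16*x - 3.21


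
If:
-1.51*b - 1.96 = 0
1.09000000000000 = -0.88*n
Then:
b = -1.30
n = -1.24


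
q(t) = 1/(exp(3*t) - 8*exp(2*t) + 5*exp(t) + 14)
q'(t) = (-3*exp(3*t) + 16*exp(2*t) - 5*exp(t))/(exp(3*t) - 8*exp(2*t) + 5*exp(t) + 14)^2 = (-3*exp(2*t) + 16*exp(t) - 5)*exp(t)/(exp(3*t) - 8*exp(2*t) + 5*exp(t) + 14)^2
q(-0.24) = 0.07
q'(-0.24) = 0.02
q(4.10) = 0.00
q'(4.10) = -0.00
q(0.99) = -0.09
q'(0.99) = 0.36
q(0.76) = -0.47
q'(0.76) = 7.44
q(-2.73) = 0.07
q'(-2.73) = -0.00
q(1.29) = -0.04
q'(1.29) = 0.08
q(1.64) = -0.03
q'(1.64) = -0.01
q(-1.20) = 0.07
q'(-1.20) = -0.00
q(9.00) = 0.00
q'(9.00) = 0.00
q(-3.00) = 0.07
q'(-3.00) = 0.00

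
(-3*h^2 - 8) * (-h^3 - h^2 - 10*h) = 3*h^5 + 3*h^4 + 38*h^3 + 8*h^2 + 80*h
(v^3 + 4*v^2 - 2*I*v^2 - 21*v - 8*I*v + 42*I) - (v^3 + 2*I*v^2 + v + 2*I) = 4*v^2 - 4*I*v^2 - 22*v - 8*I*v + 40*I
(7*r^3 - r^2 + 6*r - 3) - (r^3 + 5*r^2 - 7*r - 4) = 6*r^3 - 6*r^2 + 13*r + 1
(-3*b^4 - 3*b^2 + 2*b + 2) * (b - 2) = -3*b^5 + 6*b^4 - 3*b^3 + 8*b^2 - 2*b - 4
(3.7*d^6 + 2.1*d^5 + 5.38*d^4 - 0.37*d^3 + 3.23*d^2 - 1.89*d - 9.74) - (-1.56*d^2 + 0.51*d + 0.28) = 3.7*d^6 + 2.1*d^5 + 5.38*d^4 - 0.37*d^3 + 4.79*d^2 - 2.4*d - 10.02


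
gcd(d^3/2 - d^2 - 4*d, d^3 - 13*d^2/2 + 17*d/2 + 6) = d - 4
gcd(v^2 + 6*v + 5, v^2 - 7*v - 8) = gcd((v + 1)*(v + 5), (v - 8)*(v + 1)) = v + 1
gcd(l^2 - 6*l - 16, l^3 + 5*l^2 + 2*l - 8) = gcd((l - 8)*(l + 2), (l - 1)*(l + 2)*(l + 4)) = l + 2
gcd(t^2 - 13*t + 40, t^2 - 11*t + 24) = t - 8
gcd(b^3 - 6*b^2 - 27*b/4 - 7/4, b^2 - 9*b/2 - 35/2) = b - 7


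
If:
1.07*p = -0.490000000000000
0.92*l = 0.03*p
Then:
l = -0.01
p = -0.46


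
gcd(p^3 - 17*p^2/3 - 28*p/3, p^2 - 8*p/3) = p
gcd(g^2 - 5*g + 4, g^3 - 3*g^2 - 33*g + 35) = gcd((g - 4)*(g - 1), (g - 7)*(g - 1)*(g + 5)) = g - 1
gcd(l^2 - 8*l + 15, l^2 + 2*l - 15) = l - 3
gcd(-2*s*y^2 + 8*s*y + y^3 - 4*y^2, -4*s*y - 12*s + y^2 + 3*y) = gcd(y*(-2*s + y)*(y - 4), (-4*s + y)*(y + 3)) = 1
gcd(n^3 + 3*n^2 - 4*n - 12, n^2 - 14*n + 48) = 1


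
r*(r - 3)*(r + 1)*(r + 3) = r^4 + r^3 - 9*r^2 - 9*r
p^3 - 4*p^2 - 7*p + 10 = (p - 5)*(p - 1)*(p + 2)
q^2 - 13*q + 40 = (q - 8)*(q - 5)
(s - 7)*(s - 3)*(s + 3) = s^3 - 7*s^2 - 9*s + 63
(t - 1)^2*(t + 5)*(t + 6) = t^4 + 9*t^3 + 9*t^2 - 49*t + 30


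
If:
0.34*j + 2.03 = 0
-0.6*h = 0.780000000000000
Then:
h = -1.30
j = -5.97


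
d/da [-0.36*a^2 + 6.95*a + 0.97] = 6.95 - 0.72*a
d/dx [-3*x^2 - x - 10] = -6*x - 1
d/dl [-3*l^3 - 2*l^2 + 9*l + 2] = -9*l^2 - 4*l + 9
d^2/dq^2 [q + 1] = 0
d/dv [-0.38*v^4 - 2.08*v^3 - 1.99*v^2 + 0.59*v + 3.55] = -1.52*v^3 - 6.24*v^2 - 3.98*v + 0.59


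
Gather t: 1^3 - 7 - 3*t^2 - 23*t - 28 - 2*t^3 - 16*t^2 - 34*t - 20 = -2*t^3 - 19*t^2 - 57*t - 54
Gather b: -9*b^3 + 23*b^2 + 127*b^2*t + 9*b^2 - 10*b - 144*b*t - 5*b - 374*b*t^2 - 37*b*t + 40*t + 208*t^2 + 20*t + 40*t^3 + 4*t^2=-9*b^3 + b^2*(127*t + 32) + b*(-374*t^2 - 181*t - 15) + 40*t^3 + 212*t^2 + 60*t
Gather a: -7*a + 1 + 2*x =-7*a + 2*x + 1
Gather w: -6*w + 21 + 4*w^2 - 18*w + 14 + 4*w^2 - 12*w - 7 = 8*w^2 - 36*w + 28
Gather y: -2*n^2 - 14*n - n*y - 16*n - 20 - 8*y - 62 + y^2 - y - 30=-2*n^2 - 30*n + y^2 + y*(-n - 9) - 112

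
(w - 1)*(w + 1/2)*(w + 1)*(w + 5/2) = w^4 + 3*w^3 + w^2/4 - 3*w - 5/4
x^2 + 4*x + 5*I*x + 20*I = (x + 4)*(x + 5*I)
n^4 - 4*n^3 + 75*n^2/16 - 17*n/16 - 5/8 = (n - 2)*(n - 5/4)*(n - 1)*(n + 1/4)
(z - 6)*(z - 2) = z^2 - 8*z + 12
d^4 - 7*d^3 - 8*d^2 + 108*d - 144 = (d - 6)*(d - 3)*(d - 2)*(d + 4)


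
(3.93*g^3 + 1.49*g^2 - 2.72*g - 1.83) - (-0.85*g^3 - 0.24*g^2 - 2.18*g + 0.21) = 4.78*g^3 + 1.73*g^2 - 0.54*g - 2.04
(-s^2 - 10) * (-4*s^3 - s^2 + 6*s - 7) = 4*s^5 + s^4 + 34*s^3 + 17*s^2 - 60*s + 70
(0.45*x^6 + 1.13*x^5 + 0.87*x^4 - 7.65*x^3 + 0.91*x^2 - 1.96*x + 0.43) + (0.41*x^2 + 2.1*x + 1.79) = 0.45*x^6 + 1.13*x^5 + 0.87*x^4 - 7.65*x^3 + 1.32*x^2 + 0.14*x + 2.22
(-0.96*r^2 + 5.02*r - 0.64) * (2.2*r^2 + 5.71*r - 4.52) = -2.112*r^4 + 5.5624*r^3 + 31.5954*r^2 - 26.3448*r + 2.8928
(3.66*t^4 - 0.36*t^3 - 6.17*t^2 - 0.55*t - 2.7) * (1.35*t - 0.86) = 4.941*t^5 - 3.6336*t^4 - 8.0199*t^3 + 4.5637*t^2 - 3.172*t + 2.322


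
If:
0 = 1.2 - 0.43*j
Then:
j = 2.79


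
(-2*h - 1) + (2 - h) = 1 - 3*h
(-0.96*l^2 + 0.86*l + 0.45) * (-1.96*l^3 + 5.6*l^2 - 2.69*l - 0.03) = 1.8816*l^5 - 7.0616*l^4 + 6.5164*l^3 + 0.2354*l^2 - 1.2363*l - 0.0135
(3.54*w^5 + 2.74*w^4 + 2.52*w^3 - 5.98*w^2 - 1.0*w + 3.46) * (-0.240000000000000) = -0.8496*w^5 - 0.6576*w^4 - 0.6048*w^3 + 1.4352*w^2 + 0.24*w - 0.8304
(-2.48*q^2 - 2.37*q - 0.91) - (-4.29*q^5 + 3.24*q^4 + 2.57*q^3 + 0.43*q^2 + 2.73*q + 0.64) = 4.29*q^5 - 3.24*q^4 - 2.57*q^3 - 2.91*q^2 - 5.1*q - 1.55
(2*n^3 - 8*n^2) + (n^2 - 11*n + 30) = 2*n^3 - 7*n^2 - 11*n + 30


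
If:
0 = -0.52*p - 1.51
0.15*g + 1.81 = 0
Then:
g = -12.07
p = -2.90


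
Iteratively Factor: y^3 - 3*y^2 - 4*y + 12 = (y + 2)*(y^2 - 5*y + 6) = (y - 3)*(y + 2)*(y - 2)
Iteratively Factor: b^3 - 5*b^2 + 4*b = (b)*(b^2 - 5*b + 4) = b*(b - 4)*(b - 1)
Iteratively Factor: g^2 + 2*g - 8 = (g - 2)*(g + 4)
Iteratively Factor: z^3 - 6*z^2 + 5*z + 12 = (z + 1)*(z^2 - 7*z + 12) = (z - 4)*(z + 1)*(z - 3)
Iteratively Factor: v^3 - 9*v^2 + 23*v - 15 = (v - 5)*(v^2 - 4*v + 3) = (v - 5)*(v - 3)*(v - 1)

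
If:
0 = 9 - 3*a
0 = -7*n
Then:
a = 3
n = 0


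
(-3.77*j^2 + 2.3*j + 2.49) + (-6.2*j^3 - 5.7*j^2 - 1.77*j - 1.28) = -6.2*j^3 - 9.47*j^2 + 0.53*j + 1.21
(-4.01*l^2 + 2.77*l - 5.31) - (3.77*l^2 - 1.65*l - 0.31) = -7.78*l^2 + 4.42*l - 5.0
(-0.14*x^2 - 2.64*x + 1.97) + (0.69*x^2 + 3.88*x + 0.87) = 0.55*x^2 + 1.24*x + 2.84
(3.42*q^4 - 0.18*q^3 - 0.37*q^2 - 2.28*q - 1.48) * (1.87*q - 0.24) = 6.3954*q^5 - 1.1574*q^4 - 0.6487*q^3 - 4.1748*q^2 - 2.2204*q + 0.3552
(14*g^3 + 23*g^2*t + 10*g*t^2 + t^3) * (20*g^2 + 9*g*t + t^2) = 280*g^5 + 586*g^4*t + 421*g^3*t^2 + 133*g^2*t^3 + 19*g*t^4 + t^5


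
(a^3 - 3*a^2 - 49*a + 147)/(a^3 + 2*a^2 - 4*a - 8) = (a^3 - 3*a^2 - 49*a + 147)/(a^3 + 2*a^2 - 4*a - 8)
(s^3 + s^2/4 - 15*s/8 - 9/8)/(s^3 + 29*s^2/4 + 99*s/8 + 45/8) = (2*s^2 - s - 3)/(2*s^2 + 13*s + 15)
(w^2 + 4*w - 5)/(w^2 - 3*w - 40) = (w - 1)/(w - 8)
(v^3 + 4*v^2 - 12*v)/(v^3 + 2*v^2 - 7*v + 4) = v*(v^2 + 4*v - 12)/(v^3 + 2*v^2 - 7*v + 4)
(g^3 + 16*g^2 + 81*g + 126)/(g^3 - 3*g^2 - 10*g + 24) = (g^2 + 13*g + 42)/(g^2 - 6*g + 8)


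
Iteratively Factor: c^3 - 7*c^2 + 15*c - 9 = (c - 3)*(c^2 - 4*c + 3) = (c - 3)^2*(c - 1)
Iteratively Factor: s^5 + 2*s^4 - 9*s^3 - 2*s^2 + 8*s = (s - 2)*(s^4 + 4*s^3 - s^2 - 4*s) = (s - 2)*(s + 1)*(s^3 + 3*s^2 - 4*s) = (s - 2)*(s + 1)*(s + 4)*(s^2 - s) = s*(s - 2)*(s + 1)*(s + 4)*(s - 1)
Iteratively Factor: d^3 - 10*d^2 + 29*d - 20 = (d - 1)*(d^2 - 9*d + 20) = (d - 5)*(d - 1)*(d - 4)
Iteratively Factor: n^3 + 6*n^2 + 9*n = (n + 3)*(n^2 + 3*n) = n*(n + 3)*(n + 3)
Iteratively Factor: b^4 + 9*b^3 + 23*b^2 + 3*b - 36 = (b - 1)*(b^3 + 10*b^2 + 33*b + 36) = (b - 1)*(b + 3)*(b^2 + 7*b + 12) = (b - 1)*(b + 3)*(b + 4)*(b + 3)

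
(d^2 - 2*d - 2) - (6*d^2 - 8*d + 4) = -5*d^2 + 6*d - 6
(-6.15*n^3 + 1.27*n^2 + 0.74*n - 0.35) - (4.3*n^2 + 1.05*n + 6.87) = -6.15*n^3 - 3.03*n^2 - 0.31*n - 7.22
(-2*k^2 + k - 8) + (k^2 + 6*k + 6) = -k^2 + 7*k - 2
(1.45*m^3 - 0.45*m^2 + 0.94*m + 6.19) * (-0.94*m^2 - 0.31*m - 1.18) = -1.363*m^5 - 0.0265*m^4 - 2.4551*m^3 - 5.579*m^2 - 3.0281*m - 7.3042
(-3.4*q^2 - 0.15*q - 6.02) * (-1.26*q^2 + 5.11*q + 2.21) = 4.284*q^4 - 17.185*q^3 - 0.6953*q^2 - 31.0937*q - 13.3042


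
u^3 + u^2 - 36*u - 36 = (u - 6)*(u + 1)*(u + 6)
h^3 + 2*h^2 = h^2*(h + 2)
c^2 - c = c*(c - 1)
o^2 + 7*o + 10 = (o + 2)*(o + 5)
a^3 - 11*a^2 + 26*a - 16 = (a - 8)*(a - 2)*(a - 1)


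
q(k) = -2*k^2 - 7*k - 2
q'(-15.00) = 53.00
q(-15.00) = -347.00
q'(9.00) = -43.00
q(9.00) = -227.00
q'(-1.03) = -2.88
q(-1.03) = 3.09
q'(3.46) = -20.84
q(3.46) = -50.16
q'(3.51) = -21.04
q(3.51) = -51.21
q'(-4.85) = 12.40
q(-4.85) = -15.10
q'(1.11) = -11.44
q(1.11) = -12.23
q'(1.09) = -11.36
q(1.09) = -12.01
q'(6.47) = -32.88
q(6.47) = -131.01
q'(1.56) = -13.24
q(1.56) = -17.79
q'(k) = -4*k - 7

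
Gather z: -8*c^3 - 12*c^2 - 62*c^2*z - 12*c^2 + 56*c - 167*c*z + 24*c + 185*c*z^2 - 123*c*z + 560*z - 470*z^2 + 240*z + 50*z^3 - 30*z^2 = -8*c^3 - 24*c^2 + 80*c + 50*z^3 + z^2*(185*c - 500) + z*(-62*c^2 - 290*c + 800)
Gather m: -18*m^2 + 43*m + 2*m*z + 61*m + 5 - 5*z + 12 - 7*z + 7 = -18*m^2 + m*(2*z + 104) - 12*z + 24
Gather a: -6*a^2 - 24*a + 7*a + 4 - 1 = -6*a^2 - 17*a + 3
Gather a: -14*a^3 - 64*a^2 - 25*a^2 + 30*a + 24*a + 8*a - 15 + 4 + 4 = -14*a^3 - 89*a^2 + 62*a - 7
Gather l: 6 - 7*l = 6 - 7*l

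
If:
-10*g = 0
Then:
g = 0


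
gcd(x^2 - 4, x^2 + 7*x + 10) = x + 2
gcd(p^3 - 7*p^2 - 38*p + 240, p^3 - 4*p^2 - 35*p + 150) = p^2 + p - 30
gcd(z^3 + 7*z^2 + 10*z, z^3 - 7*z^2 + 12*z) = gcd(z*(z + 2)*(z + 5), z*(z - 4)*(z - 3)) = z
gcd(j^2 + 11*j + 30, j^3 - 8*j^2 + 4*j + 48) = 1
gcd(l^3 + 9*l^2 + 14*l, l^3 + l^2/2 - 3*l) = l^2 + 2*l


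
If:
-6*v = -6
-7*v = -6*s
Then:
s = 7/6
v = 1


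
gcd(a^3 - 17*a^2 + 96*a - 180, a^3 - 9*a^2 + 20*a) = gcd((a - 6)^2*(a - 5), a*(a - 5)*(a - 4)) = a - 5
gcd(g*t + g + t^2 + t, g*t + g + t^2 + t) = g*t + g + t^2 + t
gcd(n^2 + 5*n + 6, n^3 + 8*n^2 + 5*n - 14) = n + 2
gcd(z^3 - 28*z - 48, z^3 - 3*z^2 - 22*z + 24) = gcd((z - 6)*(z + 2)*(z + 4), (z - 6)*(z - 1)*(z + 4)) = z^2 - 2*z - 24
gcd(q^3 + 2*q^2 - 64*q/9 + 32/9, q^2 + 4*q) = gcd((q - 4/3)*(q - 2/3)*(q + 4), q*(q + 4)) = q + 4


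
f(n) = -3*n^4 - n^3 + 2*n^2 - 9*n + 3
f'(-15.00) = 39756.00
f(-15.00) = -147912.00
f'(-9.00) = 8460.00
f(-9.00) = -18708.00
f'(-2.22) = 98.63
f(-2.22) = -29.09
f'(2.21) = -144.34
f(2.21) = -89.48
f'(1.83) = -85.27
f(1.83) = -46.55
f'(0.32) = -8.42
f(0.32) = 0.26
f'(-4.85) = 1270.04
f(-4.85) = -1452.14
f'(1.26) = -32.73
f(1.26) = -14.73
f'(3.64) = -612.93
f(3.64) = -578.15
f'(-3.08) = 300.84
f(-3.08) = -191.06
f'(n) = -12*n^3 - 3*n^2 + 4*n - 9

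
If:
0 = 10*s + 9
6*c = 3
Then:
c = 1/2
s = -9/10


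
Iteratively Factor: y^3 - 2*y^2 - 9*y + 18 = (y - 2)*(y^2 - 9) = (y - 3)*(y - 2)*(y + 3)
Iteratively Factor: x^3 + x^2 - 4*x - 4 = (x + 2)*(x^2 - x - 2) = (x - 2)*(x + 2)*(x + 1)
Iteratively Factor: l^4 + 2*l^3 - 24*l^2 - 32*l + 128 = (l - 2)*(l^3 + 4*l^2 - 16*l - 64) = (l - 2)*(l + 4)*(l^2 - 16) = (l - 4)*(l - 2)*(l + 4)*(l + 4)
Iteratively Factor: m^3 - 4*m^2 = (m)*(m^2 - 4*m) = m*(m - 4)*(m)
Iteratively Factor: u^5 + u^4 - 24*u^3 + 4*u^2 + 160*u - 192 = (u + 4)*(u^4 - 3*u^3 - 12*u^2 + 52*u - 48) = (u - 2)*(u + 4)*(u^3 - u^2 - 14*u + 24) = (u - 3)*(u - 2)*(u + 4)*(u^2 + 2*u - 8) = (u - 3)*(u - 2)^2*(u + 4)*(u + 4)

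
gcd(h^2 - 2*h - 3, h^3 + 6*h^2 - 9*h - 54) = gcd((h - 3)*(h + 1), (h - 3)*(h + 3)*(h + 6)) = h - 3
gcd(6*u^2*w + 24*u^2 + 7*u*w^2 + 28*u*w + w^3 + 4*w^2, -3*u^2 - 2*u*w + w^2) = u + w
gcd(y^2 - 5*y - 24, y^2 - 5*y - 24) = y^2 - 5*y - 24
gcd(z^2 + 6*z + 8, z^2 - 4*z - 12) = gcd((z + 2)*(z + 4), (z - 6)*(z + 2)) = z + 2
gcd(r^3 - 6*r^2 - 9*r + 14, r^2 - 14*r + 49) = r - 7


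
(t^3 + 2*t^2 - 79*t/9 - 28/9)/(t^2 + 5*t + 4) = (t^2 - 2*t - 7/9)/(t + 1)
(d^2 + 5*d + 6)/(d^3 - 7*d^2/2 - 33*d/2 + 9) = 2*(d + 2)/(2*d^2 - 13*d + 6)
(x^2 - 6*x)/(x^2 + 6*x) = (x - 6)/(x + 6)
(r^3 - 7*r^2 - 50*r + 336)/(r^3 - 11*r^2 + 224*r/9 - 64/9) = 9*(r^2 + r - 42)/(9*r^2 - 27*r + 8)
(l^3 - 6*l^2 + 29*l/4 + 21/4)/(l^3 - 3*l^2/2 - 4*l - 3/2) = (l - 7/2)/(l + 1)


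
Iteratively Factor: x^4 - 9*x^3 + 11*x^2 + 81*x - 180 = (x - 4)*(x^3 - 5*x^2 - 9*x + 45) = (x - 4)*(x + 3)*(x^2 - 8*x + 15) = (x - 4)*(x - 3)*(x + 3)*(x - 5)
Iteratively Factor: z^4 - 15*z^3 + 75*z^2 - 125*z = (z - 5)*(z^3 - 10*z^2 + 25*z) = (z - 5)^2*(z^2 - 5*z) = z*(z - 5)^2*(z - 5)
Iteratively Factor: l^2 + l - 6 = (l - 2)*(l + 3)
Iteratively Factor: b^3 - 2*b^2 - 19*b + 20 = (b + 4)*(b^2 - 6*b + 5) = (b - 1)*(b + 4)*(b - 5)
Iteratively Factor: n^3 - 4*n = (n - 2)*(n^2 + 2*n) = (n - 2)*(n + 2)*(n)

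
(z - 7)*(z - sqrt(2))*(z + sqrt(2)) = z^3 - 7*z^2 - 2*z + 14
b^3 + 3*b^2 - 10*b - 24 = (b - 3)*(b + 2)*(b + 4)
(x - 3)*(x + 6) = x^2 + 3*x - 18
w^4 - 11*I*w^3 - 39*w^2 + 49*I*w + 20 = (w - 5*I)*(w - 4*I)*(w - I)^2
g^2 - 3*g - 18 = (g - 6)*(g + 3)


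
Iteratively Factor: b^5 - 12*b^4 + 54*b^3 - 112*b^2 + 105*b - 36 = (b - 3)*(b^4 - 9*b^3 + 27*b^2 - 31*b + 12) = (b - 3)*(b - 1)*(b^3 - 8*b^2 + 19*b - 12) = (b - 3)^2*(b - 1)*(b^2 - 5*b + 4) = (b - 4)*(b - 3)^2*(b - 1)*(b - 1)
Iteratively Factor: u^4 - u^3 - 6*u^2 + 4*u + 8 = (u + 2)*(u^3 - 3*u^2 + 4) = (u - 2)*(u + 2)*(u^2 - u - 2) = (u - 2)^2*(u + 2)*(u + 1)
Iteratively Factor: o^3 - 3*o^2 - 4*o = (o + 1)*(o^2 - 4*o) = (o - 4)*(o + 1)*(o)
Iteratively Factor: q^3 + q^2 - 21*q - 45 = (q + 3)*(q^2 - 2*q - 15) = (q + 3)^2*(q - 5)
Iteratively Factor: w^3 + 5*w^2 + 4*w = (w + 1)*(w^2 + 4*w) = w*(w + 1)*(w + 4)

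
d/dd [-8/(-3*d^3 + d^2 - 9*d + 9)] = 8*(-9*d^2 + 2*d - 9)/(3*d^3 - d^2 + 9*d - 9)^2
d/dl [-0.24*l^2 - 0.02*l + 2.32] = -0.48*l - 0.02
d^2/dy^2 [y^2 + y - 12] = 2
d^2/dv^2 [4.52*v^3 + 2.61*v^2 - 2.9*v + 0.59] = 27.12*v + 5.22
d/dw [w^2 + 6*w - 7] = 2*w + 6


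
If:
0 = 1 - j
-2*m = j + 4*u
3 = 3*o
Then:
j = 1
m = -2*u - 1/2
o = 1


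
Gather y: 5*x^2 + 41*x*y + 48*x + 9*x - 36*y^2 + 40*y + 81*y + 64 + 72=5*x^2 + 57*x - 36*y^2 + y*(41*x + 121) + 136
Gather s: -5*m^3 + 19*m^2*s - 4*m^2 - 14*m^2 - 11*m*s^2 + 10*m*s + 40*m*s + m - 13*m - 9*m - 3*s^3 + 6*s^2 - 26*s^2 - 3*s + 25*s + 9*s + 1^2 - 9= -5*m^3 - 18*m^2 - 21*m - 3*s^3 + s^2*(-11*m - 20) + s*(19*m^2 + 50*m + 31) - 8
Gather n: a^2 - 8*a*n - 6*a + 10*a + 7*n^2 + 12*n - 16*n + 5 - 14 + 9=a^2 + 4*a + 7*n^2 + n*(-8*a - 4)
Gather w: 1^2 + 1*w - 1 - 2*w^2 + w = -2*w^2 + 2*w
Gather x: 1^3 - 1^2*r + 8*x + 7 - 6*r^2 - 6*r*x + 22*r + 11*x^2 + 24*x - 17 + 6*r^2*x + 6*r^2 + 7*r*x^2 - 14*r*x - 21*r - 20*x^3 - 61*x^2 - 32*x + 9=-20*x^3 + x^2*(7*r - 50) + x*(6*r^2 - 20*r)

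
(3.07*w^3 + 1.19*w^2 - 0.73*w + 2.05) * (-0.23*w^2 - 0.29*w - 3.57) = -0.7061*w^5 - 1.164*w^4 - 11.1371*w^3 - 4.5081*w^2 + 2.0116*w - 7.3185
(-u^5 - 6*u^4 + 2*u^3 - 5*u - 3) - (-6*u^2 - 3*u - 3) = -u^5 - 6*u^4 + 2*u^3 + 6*u^2 - 2*u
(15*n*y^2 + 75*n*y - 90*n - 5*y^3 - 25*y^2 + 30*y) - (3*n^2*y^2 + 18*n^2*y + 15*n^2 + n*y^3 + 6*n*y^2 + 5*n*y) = -3*n^2*y^2 - 18*n^2*y - 15*n^2 - n*y^3 + 9*n*y^2 + 70*n*y - 90*n - 5*y^3 - 25*y^2 + 30*y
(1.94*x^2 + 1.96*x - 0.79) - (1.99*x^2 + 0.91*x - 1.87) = -0.05*x^2 + 1.05*x + 1.08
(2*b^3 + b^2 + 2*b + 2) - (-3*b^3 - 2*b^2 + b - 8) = 5*b^3 + 3*b^2 + b + 10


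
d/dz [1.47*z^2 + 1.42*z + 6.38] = 2.94*z + 1.42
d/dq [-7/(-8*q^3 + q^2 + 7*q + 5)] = 7*(-24*q^2 + 2*q + 7)/(-8*q^3 + q^2 + 7*q + 5)^2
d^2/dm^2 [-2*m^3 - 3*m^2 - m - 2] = -12*m - 6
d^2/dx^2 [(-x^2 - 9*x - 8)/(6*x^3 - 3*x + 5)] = 4*(-18*x^6 - 486*x^5 - 891*x^4 + 24*x^3 + 1026*x^2 + 360*x - 116)/(216*x^9 - 324*x^7 + 540*x^6 + 162*x^5 - 540*x^4 + 423*x^3 + 135*x^2 - 225*x + 125)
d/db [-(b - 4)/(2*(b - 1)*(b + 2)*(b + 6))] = (b^3 - 5*b^2/2 - 28*b - 2)/(b^6 + 14*b^5 + 57*b^4 + 32*b^3 - 152*b^2 - 96*b + 144)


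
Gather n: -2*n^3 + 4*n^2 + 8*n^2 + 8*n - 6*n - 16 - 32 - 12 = -2*n^3 + 12*n^2 + 2*n - 60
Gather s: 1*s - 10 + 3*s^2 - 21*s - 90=3*s^2 - 20*s - 100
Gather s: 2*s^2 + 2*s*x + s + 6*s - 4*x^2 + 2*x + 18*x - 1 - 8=2*s^2 + s*(2*x + 7) - 4*x^2 + 20*x - 9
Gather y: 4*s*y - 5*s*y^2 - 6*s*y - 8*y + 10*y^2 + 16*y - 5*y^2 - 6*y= y^2*(5 - 5*s) + y*(2 - 2*s)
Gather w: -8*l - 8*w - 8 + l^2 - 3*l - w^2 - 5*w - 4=l^2 - 11*l - w^2 - 13*w - 12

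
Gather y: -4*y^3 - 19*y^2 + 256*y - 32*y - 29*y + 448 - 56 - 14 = -4*y^3 - 19*y^2 + 195*y + 378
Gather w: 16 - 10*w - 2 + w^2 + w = w^2 - 9*w + 14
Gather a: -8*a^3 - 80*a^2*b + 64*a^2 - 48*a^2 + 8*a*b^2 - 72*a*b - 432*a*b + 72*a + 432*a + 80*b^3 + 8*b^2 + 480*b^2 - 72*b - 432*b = -8*a^3 + a^2*(16 - 80*b) + a*(8*b^2 - 504*b + 504) + 80*b^3 + 488*b^2 - 504*b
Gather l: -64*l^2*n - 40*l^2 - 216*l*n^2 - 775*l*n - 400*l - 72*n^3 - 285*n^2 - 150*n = l^2*(-64*n - 40) + l*(-216*n^2 - 775*n - 400) - 72*n^3 - 285*n^2 - 150*n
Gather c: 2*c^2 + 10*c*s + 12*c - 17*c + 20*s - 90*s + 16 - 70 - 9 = 2*c^2 + c*(10*s - 5) - 70*s - 63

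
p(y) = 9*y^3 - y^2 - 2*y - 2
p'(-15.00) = 6103.00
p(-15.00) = -30572.00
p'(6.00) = 958.00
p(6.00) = 1894.00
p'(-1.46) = 58.47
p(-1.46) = -29.22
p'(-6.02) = 988.53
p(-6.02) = -1989.71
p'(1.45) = 51.87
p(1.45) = 20.44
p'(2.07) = 109.55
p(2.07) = 69.40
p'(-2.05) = 115.57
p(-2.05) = -79.64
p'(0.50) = 3.75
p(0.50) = -2.12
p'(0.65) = 8.11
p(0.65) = -1.25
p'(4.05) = 432.77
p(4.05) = 571.37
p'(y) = 27*y^2 - 2*y - 2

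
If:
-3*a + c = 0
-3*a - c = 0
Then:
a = 0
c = 0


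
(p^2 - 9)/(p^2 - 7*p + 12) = (p + 3)/(p - 4)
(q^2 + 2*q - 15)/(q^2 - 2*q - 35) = (q - 3)/(q - 7)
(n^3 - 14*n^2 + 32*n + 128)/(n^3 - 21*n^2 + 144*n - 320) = (n + 2)/(n - 5)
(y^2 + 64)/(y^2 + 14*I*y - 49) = (y^2 + 64)/(y^2 + 14*I*y - 49)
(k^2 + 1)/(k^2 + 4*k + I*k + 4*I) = (k - I)/(k + 4)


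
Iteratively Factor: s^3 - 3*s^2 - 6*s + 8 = (s + 2)*(s^2 - 5*s + 4) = (s - 4)*(s + 2)*(s - 1)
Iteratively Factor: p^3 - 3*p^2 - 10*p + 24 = (p - 4)*(p^2 + p - 6) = (p - 4)*(p - 2)*(p + 3)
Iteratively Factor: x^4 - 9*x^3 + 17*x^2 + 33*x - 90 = (x - 3)*(x^3 - 6*x^2 - x + 30) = (x - 5)*(x - 3)*(x^2 - x - 6) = (x - 5)*(x - 3)*(x + 2)*(x - 3)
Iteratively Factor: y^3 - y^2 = (y)*(y^2 - y) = y^2*(y - 1)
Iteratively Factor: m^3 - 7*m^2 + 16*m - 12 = (m - 2)*(m^2 - 5*m + 6) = (m - 2)^2*(m - 3)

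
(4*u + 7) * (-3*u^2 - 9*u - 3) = -12*u^3 - 57*u^2 - 75*u - 21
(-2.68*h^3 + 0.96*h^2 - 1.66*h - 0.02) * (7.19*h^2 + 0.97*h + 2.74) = -19.2692*h^5 + 4.3028*h^4 - 18.3474*h^3 + 0.8764*h^2 - 4.5678*h - 0.0548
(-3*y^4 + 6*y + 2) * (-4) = 12*y^4 - 24*y - 8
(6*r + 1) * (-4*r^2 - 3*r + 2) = -24*r^3 - 22*r^2 + 9*r + 2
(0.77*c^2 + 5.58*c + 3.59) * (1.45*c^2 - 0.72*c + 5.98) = 1.1165*c^4 + 7.5366*c^3 + 5.7925*c^2 + 30.7836*c + 21.4682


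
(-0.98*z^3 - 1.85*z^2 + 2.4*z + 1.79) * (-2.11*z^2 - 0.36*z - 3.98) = 2.0678*z^5 + 4.2563*z^4 - 0.497599999999999*z^3 + 2.7221*z^2 - 10.1964*z - 7.1242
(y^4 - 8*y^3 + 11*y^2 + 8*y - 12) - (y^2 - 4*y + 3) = y^4 - 8*y^3 + 10*y^2 + 12*y - 15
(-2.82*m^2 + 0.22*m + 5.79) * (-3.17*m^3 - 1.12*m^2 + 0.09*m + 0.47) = 8.9394*m^5 + 2.461*m^4 - 18.8545*m^3 - 7.7904*m^2 + 0.6245*m + 2.7213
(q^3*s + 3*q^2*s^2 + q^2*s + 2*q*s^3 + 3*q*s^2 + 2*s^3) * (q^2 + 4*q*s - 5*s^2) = q^5*s + 7*q^4*s^2 + q^4*s + 9*q^3*s^3 + 7*q^3*s^2 - 7*q^2*s^4 + 9*q^2*s^3 - 10*q*s^5 - 7*q*s^4 - 10*s^5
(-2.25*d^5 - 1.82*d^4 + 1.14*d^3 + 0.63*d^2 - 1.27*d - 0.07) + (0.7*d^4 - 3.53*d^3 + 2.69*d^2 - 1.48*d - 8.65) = -2.25*d^5 - 1.12*d^4 - 2.39*d^3 + 3.32*d^2 - 2.75*d - 8.72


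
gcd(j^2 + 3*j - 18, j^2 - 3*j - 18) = 1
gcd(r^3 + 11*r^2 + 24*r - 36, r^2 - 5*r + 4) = r - 1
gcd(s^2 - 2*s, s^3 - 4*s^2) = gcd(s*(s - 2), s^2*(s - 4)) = s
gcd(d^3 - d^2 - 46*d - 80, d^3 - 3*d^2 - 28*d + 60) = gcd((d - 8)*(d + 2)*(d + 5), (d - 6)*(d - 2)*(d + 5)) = d + 5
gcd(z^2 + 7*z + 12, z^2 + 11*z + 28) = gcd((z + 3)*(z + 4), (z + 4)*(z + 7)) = z + 4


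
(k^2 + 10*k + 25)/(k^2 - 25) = (k + 5)/(k - 5)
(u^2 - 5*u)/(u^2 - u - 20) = u/(u + 4)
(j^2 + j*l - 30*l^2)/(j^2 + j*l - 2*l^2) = (j^2 + j*l - 30*l^2)/(j^2 + j*l - 2*l^2)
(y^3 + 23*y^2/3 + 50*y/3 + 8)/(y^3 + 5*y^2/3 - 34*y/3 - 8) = (y + 3)/(y - 3)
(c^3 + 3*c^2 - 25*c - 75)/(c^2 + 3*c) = c - 25/c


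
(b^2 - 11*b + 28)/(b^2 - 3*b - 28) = (b - 4)/(b + 4)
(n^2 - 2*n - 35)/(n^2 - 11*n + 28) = (n + 5)/(n - 4)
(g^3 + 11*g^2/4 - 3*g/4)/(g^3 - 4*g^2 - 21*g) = (g - 1/4)/(g - 7)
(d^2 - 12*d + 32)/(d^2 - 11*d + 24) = (d - 4)/(d - 3)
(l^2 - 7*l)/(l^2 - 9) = l*(l - 7)/(l^2 - 9)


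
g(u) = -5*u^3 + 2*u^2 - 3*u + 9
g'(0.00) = -3.00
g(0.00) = 9.00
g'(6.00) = -519.00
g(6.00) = -1017.00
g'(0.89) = -11.32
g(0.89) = 4.39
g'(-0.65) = -11.94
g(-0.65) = 13.17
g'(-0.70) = -13.15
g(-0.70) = 13.80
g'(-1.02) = -22.69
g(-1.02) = 19.45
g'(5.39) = -417.22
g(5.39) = -732.02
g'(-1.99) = -70.36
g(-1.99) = 62.29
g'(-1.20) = -29.40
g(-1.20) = 24.12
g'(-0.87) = -17.83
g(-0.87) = 16.42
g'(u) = -15*u^2 + 4*u - 3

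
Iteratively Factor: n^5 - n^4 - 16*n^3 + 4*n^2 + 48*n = (n)*(n^4 - n^3 - 16*n^2 + 4*n + 48) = n*(n - 2)*(n^3 + n^2 - 14*n - 24) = n*(n - 2)*(n + 3)*(n^2 - 2*n - 8) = n*(n - 4)*(n - 2)*(n + 3)*(n + 2)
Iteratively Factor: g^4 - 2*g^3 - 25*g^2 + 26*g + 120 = (g + 2)*(g^3 - 4*g^2 - 17*g + 60) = (g + 2)*(g + 4)*(g^2 - 8*g + 15) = (g - 5)*(g + 2)*(g + 4)*(g - 3)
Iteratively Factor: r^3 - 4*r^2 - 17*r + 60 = (r - 5)*(r^2 + r - 12) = (r - 5)*(r - 3)*(r + 4)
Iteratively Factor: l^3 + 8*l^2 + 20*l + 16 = (l + 2)*(l^2 + 6*l + 8) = (l + 2)^2*(l + 4)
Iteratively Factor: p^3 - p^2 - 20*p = (p - 5)*(p^2 + 4*p) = p*(p - 5)*(p + 4)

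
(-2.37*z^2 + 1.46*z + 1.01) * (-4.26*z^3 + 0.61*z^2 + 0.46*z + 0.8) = 10.0962*z^5 - 7.6653*z^4 - 4.5022*z^3 - 0.6083*z^2 + 1.6326*z + 0.808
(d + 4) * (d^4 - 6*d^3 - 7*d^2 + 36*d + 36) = d^5 - 2*d^4 - 31*d^3 + 8*d^2 + 180*d + 144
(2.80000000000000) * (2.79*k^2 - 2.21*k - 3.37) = 7.812*k^2 - 6.188*k - 9.436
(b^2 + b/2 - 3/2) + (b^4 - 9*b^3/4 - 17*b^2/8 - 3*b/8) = b^4 - 9*b^3/4 - 9*b^2/8 + b/8 - 3/2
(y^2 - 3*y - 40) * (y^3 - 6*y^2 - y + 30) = y^5 - 9*y^4 - 23*y^3 + 273*y^2 - 50*y - 1200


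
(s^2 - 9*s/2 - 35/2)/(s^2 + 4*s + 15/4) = 2*(s - 7)/(2*s + 3)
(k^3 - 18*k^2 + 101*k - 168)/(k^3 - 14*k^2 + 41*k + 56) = (k - 3)/(k + 1)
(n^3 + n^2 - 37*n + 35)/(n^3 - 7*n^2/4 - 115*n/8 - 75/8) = 8*(n^2 + 6*n - 7)/(8*n^2 + 26*n + 15)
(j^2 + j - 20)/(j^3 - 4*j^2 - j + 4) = (j + 5)/(j^2 - 1)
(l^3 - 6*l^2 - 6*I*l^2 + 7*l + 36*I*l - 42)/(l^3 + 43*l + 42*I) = (l - 6)/(l + 6*I)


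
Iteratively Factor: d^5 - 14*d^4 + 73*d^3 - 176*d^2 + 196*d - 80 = (d - 5)*(d^4 - 9*d^3 + 28*d^2 - 36*d + 16) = (d - 5)*(d - 1)*(d^3 - 8*d^2 + 20*d - 16) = (d - 5)*(d - 2)*(d - 1)*(d^2 - 6*d + 8) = (d - 5)*(d - 2)^2*(d - 1)*(d - 4)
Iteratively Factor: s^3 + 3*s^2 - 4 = (s - 1)*(s^2 + 4*s + 4) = (s - 1)*(s + 2)*(s + 2)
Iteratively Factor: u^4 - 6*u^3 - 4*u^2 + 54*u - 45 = (u + 3)*(u^3 - 9*u^2 + 23*u - 15) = (u - 3)*(u + 3)*(u^2 - 6*u + 5) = (u - 5)*(u - 3)*(u + 3)*(u - 1)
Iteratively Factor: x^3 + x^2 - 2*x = (x - 1)*(x^2 + 2*x) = (x - 1)*(x + 2)*(x)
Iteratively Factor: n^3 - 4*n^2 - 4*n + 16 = (n + 2)*(n^2 - 6*n + 8) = (n - 2)*(n + 2)*(n - 4)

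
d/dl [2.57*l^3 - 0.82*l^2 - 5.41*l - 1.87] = 7.71*l^2 - 1.64*l - 5.41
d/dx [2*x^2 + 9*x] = 4*x + 9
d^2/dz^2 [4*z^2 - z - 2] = 8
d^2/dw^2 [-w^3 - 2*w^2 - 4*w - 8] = -6*w - 4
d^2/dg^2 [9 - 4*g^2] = -8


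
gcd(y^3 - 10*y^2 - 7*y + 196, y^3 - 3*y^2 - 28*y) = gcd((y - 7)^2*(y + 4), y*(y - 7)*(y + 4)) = y^2 - 3*y - 28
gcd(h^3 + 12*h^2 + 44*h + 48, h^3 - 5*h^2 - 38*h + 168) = h + 6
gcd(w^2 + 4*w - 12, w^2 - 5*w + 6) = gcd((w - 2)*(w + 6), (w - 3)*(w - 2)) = w - 2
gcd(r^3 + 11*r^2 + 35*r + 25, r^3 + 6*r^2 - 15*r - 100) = r^2 + 10*r + 25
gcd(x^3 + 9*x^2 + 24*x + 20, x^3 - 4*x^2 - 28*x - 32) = x^2 + 4*x + 4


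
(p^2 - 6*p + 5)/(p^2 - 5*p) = (p - 1)/p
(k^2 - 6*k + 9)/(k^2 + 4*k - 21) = (k - 3)/(k + 7)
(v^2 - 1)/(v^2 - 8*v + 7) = (v + 1)/(v - 7)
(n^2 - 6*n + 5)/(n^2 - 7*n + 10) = (n - 1)/(n - 2)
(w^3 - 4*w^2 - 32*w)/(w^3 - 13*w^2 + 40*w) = (w + 4)/(w - 5)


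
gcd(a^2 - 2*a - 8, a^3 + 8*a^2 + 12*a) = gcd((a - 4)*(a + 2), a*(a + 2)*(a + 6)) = a + 2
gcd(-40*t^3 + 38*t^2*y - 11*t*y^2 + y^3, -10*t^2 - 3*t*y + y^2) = -5*t + y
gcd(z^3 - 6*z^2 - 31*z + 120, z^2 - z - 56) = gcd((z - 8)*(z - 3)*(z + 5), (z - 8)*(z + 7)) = z - 8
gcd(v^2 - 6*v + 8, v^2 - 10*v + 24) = v - 4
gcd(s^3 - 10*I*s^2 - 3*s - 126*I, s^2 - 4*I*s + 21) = s^2 - 4*I*s + 21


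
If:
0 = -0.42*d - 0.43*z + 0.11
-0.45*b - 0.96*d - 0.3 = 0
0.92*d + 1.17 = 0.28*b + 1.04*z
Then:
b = 0.25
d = -0.43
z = 0.68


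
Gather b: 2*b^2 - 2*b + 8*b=2*b^2 + 6*b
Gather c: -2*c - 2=-2*c - 2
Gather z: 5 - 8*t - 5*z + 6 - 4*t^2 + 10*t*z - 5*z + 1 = -4*t^2 - 8*t + z*(10*t - 10) + 12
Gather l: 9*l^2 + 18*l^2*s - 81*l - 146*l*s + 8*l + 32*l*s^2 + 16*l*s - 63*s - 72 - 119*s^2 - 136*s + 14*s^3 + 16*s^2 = l^2*(18*s + 9) + l*(32*s^2 - 130*s - 73) + 14*s^3 - 103*s^2 - 199*s - 72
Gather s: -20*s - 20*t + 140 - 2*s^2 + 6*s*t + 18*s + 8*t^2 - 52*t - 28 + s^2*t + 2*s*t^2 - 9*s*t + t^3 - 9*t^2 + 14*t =s^2*(t - 2) + s*(2*t^2 - 3*t - 2) + t^3 - t^2 - 58*t + 112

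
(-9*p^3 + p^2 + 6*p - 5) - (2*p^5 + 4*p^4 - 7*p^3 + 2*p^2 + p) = -2*p^5 - 4*p^4 - 2*p^3 - p^2 + 5*p - 5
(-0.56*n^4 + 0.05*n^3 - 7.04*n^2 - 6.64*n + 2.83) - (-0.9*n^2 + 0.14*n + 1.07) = -0.56*n^4 + 0.05*n^3 - 6.14*n^2 - 6.78*n + 1.76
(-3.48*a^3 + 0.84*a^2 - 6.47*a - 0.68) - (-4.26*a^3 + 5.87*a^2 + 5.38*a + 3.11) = 0.78*a^3 - 5.03*a^2 - 11.85*a - 3.79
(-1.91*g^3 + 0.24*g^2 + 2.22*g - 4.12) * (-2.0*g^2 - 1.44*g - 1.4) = 3.82*g^5 + 2.2704*g^4 - 2.1116*g^3 + 4.7072*g^2 + 2.8248*g + 5.768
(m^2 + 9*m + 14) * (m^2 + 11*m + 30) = m^4 + 20*m^3 + 143*m^2 + 424*m + 420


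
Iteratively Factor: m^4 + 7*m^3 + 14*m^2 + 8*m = (m + 2)*(m^3 + 5*m^2 + 4*m) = (m + 2)*(m + 4)*(m^2 + m) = m*(m + 2)*(m + 4)*(m + 1)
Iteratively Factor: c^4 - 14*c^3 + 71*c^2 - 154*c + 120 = (c - 3)*(c^3 - 11*c^2 + 38*c - 40) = (c - 4)*(c - 3)*(c^2 - 7*c + 10) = (c - 5)*(c - 4)*(c - 3)*(c - 2)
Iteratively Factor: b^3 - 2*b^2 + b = (b - 1)*(b^2 - b) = (b - 1)^2*(b)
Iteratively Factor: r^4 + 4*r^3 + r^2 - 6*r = (r + 3)*(r^3 + r^2 - 2*r) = r*(r + 3)*(r^2 + r - 2) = r*(r + 2)*(r + 3)*(r - 1)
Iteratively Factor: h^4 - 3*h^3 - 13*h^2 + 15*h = (h)*(h^3 - 3*h^2 - 13*h + 15) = h*(h - 5)*(h^2 + 2*h - 3) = h*(h - 5)*(h + 3)*(h - 1)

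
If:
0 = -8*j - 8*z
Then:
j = -z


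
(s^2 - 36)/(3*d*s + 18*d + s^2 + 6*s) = (s - 6)/(3*d + s)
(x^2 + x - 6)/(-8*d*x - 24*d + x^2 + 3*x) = (x - 2)/(-8*d + x)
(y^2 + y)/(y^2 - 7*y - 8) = y/(y - 8)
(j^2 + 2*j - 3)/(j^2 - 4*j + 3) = (j + 3)/(j - 3)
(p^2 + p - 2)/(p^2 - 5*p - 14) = (p - 1)/(p - 7)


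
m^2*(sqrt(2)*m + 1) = sqrt(2)*m^3 + m^2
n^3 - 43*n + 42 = (n - 6)*(n - 1)*(n + 7)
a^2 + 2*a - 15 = (a - 3)*(a + 5)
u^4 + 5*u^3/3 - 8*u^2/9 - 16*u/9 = u*(u - 1)*(u + 4/3)^2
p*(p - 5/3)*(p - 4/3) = p^3 - 3*p^2 + 20*p/9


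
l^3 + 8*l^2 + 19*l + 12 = (l + 1)*(l + 3)*(l + 4)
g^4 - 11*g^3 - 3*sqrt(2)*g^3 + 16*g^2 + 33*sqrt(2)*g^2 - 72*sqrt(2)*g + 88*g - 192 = (g - 8)*(g - 3)*(g - 4*sqrt(2))*(g + sqrt(2))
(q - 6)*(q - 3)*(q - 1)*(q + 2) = q^4 - 8*q^3 + 7*q^2 + 36*q - 36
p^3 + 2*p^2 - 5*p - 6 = (p - 2)*(p + 1)*(p + 3)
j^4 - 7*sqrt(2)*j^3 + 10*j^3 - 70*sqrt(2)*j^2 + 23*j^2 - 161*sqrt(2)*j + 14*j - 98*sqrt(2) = (j + 1)*(j + 2)*(j + 7)*(j - 7*sqrt(2))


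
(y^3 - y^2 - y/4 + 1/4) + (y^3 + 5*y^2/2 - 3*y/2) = 2*y^3 + 3*y^2/2 - 7*y/4 + 1/4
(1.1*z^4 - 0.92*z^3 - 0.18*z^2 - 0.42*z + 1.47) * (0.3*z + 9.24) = 0.33*z^5 + 9.888*z^4 - 8.5548*z^3 - 1.7892*z^2 - 3.4398*z + 13.5828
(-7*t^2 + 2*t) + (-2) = -7*t^2 + 2*t - 2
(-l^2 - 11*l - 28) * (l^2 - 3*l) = -l^4 - 8*l^3 + 5*l^2 + 84*l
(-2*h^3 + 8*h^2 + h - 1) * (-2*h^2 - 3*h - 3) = 4*h^5 - 10*h^4 - 20*h^3 - 25*h^2 + 3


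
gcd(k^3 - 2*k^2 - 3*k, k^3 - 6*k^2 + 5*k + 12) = k^2 - 2*k - 3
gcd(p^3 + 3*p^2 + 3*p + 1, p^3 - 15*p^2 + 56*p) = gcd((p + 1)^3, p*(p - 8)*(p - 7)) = 1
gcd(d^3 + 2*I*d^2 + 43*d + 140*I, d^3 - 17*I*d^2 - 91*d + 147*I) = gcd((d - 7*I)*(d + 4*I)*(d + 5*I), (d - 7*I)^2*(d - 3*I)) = d - 7*I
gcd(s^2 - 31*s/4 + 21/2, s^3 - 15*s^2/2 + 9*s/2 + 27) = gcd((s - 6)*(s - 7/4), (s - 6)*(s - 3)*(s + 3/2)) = s - 6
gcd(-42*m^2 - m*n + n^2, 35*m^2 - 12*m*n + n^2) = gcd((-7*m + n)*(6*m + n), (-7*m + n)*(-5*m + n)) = 7*m - n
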